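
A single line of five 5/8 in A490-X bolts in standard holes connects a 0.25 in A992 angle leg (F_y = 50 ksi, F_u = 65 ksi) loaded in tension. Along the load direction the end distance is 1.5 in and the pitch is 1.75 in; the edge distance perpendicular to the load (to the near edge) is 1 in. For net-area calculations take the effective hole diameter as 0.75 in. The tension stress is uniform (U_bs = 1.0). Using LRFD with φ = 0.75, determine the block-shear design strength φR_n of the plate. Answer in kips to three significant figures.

45.1 kips

Shear plane L_v = 1.5 + 4·1.75 = 8.5 in; A_gv = 8.5 × 0.25 = 2.125 in².
A_nv = (8.5 − 4.5·0.75) × 0.25 = 1.281 in².
A_nt = (1 − 0.5·0.75) × 0.25 = 0.1562 in².
0.6 F_u A_nv = 49.97 kips; 0.6 F_y A_gv = 63.75 kips → shear rupture governs the shear term.
R_n = 49.97 + 1.0 × 65 × 0.1562 = 60.12 kips.
Design strength φR_n = 0.75 × 60.12 = 45.1 kips.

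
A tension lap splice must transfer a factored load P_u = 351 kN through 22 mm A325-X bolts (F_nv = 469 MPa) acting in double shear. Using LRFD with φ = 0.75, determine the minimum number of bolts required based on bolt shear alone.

A_b = π·22²/4 = 380.1 mm².
Per-bolt design strength φR_n = 0.75 × 469 × 380.1 × 2 / 1000 = 267.4 kN.
n ≥ 351 / 267.4 = 1.313 → use 2 bolts.

2 bolts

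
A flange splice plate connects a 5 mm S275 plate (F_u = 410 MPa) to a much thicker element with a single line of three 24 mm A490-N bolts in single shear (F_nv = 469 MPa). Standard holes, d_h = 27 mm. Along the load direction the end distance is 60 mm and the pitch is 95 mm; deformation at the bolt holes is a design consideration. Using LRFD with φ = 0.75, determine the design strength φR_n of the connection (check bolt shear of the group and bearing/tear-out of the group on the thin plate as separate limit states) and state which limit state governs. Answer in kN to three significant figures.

Bolt shear: A_b = π·24²/4 = 452.4 mm²; R_n = 469 × 452.4 × 3 × 1 / 1000 = 636.5 kN → 0.75 × 636.5 = 477 kN.
Bearing (1.2 l_c t F_u ≤ 2.4 d t F_u): upper limit = 2.4·24·5·410 / 1000 = 118.1 kN.
  Edge l_c = 60 − 27/2 = 46.5 → r_n = 114.4 kN; interior l_c = 95 − 27 = 68 → r_n = 118.1 kN.
  R_n,bearing = 1·114.4 + 2·118.1 = 350.6 kN → 0.75 × 350.6 = 263 kN.
Bearing governs: 263 kN.

263 kN (bearing governs)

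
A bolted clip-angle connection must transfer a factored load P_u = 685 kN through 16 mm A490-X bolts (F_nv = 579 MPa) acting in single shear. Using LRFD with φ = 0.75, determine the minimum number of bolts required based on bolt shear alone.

A_b = π·16²/4 = 201.1 mm².
Per-bolt design strength φR_n = 0.75 × 579 × 201.1 × 1 / 1000 = 87.31 kN.
n ≥ 685 / 87.31 = 7.846 → use 8 bolts.

8 bolts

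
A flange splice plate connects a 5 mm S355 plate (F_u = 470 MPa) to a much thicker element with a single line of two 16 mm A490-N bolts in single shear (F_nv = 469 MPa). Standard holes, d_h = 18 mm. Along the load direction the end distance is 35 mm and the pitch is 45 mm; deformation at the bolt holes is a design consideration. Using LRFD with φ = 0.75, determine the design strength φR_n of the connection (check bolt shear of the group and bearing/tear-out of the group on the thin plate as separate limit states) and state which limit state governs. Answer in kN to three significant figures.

Bolt shear: A_b = π·16²/4 = 201.1 mm²; R_n = 469 × 201.1 × 2 × 1 / 1000 = 188.6 kN → 0.75 × 188.6 = 141 kN.
Bearing (1.2 l_c t F_u ≤ 2.4 d t F_u): upper limit = 2.4·16·5·470 / 1000 = 90.24 kN.
  Edge l_c = 35 − 18/2 = 26 → r_n = 73.32 kN; interior l_c = 45 − 18 = 27 → r_n = 76.14 kN.
  R_n,bearing = 1·73.32 + 1·76.14 = 149.5 kN → 0.75 × 149.5 = 112 kN.
Bearing governs: 112 kN.

112 kN (bearing governs)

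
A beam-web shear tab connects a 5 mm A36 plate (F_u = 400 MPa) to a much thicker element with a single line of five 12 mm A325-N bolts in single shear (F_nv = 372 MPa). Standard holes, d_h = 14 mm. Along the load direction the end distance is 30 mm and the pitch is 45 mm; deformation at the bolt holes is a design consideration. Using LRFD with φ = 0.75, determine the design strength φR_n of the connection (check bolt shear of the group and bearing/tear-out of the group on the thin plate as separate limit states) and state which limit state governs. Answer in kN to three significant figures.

158 kN (bolt shear governs)

Bolt shear: A_b = π·12²/4 = 113.1 mm²; R_n = 372 × 113.1 × 5 × 1 / 1000 = 210.4 kN → 0.75 × 210.4 = 158 kN.
Bearing (1.2 l_c t F_u ≤ 2.4 d t F_u): upper limit = 2.4·12·5·400 / 1000 = 57.6 kN.
  Edge l_c = 30 − 14/2 = 23 → r_n = 55.2 kN; interior l_c = 45 − 14 = 31 → r_n = 57.6 kN.
  R_n,bearing = 1·55.2 + 4·57.6 = 285.6 kN → 0.75 × 285.6 = 214 kN.
Bolt shear governs: 158 kN.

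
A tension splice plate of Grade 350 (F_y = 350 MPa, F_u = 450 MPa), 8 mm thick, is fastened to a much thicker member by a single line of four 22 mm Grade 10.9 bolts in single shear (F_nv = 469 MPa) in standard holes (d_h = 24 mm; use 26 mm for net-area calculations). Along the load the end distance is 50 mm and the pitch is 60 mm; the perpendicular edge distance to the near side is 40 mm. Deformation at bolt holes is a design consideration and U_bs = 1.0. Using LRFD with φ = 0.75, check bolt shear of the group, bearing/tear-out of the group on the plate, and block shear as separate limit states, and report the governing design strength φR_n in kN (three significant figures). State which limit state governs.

Bolt shear: A_b = π·22²/4 = 380.1 mm²; R_n = 469 × 380.1 × 4 × 1 / 1000 = 713.1 kN → 0.75 × 713.1 = 535 kN.
Bearing: edge l_c = 38, r_n = 164.2 kN; interior l_c = 36, r_n = 155.5 kN; R_n = 164.2 + 3·155.5 = 630.7 kN → 473 kN.
Block shear: A_gv = 1840, A_nv = 1112, A_nt = 216 mm²; R_n = min(0.6F_uA_nv, 0.6F_yA_gv) + U_bs·F_u·A_nt = 397.4 kN → 298 kN.
Block shear governs: 298 kN.

298 kN (block shear governs)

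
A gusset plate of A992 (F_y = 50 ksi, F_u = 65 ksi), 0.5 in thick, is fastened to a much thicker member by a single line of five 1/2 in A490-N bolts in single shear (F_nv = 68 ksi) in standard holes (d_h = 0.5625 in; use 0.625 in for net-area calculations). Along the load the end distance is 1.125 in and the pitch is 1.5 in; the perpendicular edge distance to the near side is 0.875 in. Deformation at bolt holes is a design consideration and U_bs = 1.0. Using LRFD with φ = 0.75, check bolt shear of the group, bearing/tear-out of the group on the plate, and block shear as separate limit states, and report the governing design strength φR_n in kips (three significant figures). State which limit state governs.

50.1 kips (bolt shear governs)

Bolt shear: A_b = π·0.5²/4 = 0.1963 in²; R_n = 68 × 0.1963 × 5 × 1 = 66.76 kips → 0.75 × 66.76 = 50.1 kips.
Bearing: edge l_c = 0.8438, r_n = 32.91 kips; interior l_c = 0.9375, r_n = 36.56 kips; R_n = 32.91 + 4·36.56 = 179.2 kips → 134 kips.
Block shear: A_gv = 3.562, A_nv = 2.156, A_nt = 0.2812 in²; R_n = min(0.6F_uA_nv, 0.6F_yA_gv) + U_bs·F_u·A_nt = 102.4 kips → 76.8 kips.
Bolt shear governs: 50.1 kips.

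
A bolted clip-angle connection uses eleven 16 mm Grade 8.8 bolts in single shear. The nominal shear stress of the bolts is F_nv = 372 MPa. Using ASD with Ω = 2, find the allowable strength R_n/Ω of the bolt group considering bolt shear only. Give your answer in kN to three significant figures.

A_b = π × 16² / 4 = 201.1 mm².
R_n = F_nv · A_b · n · n_s = 372 × 201.1 × 11 × 1 / 1000 = 822.7 kN.
Allowable strength R_n/Ω = 822.7 / 2 = 411 kN.

411 kN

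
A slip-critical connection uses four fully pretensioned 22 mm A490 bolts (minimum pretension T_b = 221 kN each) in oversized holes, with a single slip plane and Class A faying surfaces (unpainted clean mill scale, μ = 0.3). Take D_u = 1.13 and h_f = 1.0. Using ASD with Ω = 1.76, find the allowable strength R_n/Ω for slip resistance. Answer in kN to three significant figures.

170 kN

R_n = μ · D_u · h_f · T_b · n_s · n_b = 0.3 × 1.13 × 1.0 × 221 × 1 × 4 = 299.7 kN.
Allowable strength R_n/Ω = 299.7 / 1.76 = 170 kN.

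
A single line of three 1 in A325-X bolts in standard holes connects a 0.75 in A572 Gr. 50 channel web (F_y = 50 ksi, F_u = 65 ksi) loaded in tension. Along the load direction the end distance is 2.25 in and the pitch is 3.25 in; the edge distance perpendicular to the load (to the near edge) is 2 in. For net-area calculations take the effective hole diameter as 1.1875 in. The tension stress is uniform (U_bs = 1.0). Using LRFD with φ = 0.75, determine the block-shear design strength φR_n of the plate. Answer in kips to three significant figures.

Shear plane L_v = 2.25 + 2·3.25 = 8.75 in; A_gv = 8.75 × 0.75 = 6.562 in².
A_nv = (8.75 − 2.5·1.1875) × 0.75 = 4.336 in².
A_nt = (2 − 0.5·1.1875) × 0.75 = 1.055 in².
0.6 F_u A_nv = 169.1 kips; 0.6 F_y A_gv = 196.9 kips → shear rupture governs the shear term.
R_n = 169.1 + 1.0 × 65 × 1.055 = 237.7 kips.
Design strength φR_n = 0.75 × 237.7 = 178 kips.

178 kips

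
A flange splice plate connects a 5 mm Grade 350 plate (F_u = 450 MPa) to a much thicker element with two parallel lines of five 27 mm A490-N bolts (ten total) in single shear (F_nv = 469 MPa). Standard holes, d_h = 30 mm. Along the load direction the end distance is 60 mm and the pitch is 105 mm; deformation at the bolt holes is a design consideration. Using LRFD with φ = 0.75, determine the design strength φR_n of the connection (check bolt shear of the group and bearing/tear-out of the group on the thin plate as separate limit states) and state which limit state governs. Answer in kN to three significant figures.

Bolt shear: A_b = π·27²/4 = 572.6 mm²; R_n = 469 × 572.6 × 10 × 1 / 1000 = 2685 kN → 0.75 × 2685 = 2010 kN.
Bearing (1.2 l_c t F_u ≤ 2.4 d t F_u): upper limit = 2.4·27·5·450 / 1000 = 145.8 kN.
  Edge l_c = 60 − 30/2 = 45 → r_n = 121.5 kN; interior l_c = 105 − 30 = 75 → r_n = 145.8 kN.
  R_n,bearing = 2·121.5 + 8·145.8 = 1409 kN → 0.75 × 1409 = 1060 kN.
Bearing governs: 1060 kN.

1060 kN (bearing governs)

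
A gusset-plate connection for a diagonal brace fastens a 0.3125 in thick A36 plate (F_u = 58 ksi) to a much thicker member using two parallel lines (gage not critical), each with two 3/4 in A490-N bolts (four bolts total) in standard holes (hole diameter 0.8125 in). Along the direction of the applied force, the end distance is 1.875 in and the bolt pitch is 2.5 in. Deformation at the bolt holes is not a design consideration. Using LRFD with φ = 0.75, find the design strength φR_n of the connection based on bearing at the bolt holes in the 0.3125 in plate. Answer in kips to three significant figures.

121 kips

Per bolt r_n = 1.5 l_c t F_u ≤ 3.0 d t F_u; upper limit = 3.0 × 0.75 × 0.3125 × 58 = 40.78 kips.
Edge bolt: l_c = 1.875 − 0.8125/2 = 1.469 in → 1.5 × 1.469 × 0.3125 × 58 = 39.93 → r_n = 39.93 kips.
Interior bolts: l_c = 2.5 − 0.8125 = 1.688 in → 1.5 × 1.688 × 0.3125 × 58 = 45.88 → r_n = 40.78 kips.
R_n = 2 × 39.93 + 2 × 40.78 = 161.4 kips.
Design strength φR_n = 0.75 × 161.4 = 121 kips.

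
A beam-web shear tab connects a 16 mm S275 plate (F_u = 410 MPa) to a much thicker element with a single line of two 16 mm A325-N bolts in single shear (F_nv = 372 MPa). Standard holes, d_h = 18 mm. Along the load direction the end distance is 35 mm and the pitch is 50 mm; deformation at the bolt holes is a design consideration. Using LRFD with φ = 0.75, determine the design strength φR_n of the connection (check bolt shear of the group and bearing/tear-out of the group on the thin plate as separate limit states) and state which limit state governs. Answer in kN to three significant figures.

112 kN (bolt shear governs)

Bolt shear: A_b = π·16²/4 = 201.1 mm²; R_n = 372 × 201.1 × 2 × 1 / 1000 = 149.6 kN → 0.75 × 149.6 = 112 kN.
Bearing (1.2 l_c t F_u ≤ 2.4 d t F_u): upper limit = 2.4·16·16·410 / 1000 = 251.9 kN.
  Edge l_c = 35 − 18/2 = 26 → r_n = 204.7 kN; interior l_c = 50 − 18 = 32 → r_n = 251.9 kN.
  R_n,bearing = 1·204.7 + 1·251.9 = 456.6 kN → 0.75 × 456.6 = 342 kN.
Bolt shear governs: 112 kN.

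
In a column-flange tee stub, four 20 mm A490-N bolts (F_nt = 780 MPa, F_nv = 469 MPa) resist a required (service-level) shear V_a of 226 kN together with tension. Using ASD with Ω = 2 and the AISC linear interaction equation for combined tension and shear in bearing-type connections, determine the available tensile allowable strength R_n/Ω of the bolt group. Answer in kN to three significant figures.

261 kN

A_b = π·20²/4 = 314.2 mm²; f_rv = 226 × 1000 / (4 × 314.2) = 179.8 MPa.
F'_nt = 1.3 F_nt − (Ω F_nt / F_nv) f_rv = 1.3·780 − (2·780/469)·179.8 = 415.8 MPa, capped at F_nt → F'_nt = 415.8 MPa.
R_n = F'_nt · A_b · n = 415.8 × 314.2 × 4 / 1000 = 522.5 kN.
Allowable strength R_n/Ω = 522.5 / 2 = 261 kN.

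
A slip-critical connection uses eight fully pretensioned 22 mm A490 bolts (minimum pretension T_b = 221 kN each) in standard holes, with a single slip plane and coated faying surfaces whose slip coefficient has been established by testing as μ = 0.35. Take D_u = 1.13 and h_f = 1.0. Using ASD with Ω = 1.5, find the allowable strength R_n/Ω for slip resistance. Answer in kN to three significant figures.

466 kN

R_n = μ · D_u · h_f · T_b · n_s · n_b = 0.35 × 1.13 × 1.0 × 221 × 1 × 8 = 699.2 kN.
Allowable strength R_n/Ω = 699.2 / 1.5 = 466 kN.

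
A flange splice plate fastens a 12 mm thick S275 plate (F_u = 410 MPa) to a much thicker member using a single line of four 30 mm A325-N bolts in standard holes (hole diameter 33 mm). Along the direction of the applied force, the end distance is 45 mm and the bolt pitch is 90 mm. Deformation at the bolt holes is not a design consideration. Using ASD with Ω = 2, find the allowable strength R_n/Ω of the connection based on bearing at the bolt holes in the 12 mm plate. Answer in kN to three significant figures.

Per bolt r_n = 1.5 l_c t F_u ≤ 3.0 d t F_u; upper limit = 3.0 × 30 × 12 × 410 / 1000 = 442.8 kN.
Edge bolt: l_c = 45 − 33/2 = 28.5 mm → 1.5 × 28.5 × 12 × 410 / 1000 = 210.3 → r_n = 210.3 kN.
Interior bolts: l_c = 90 − 33 = 57 mm → 1.5 × 57 × 12 × 410 / 1000 = 420.7 → r_n = 420.7 kN.
R_n = 1 × 210.3 + 3 × 420.7 = 1472 kN.
Allowable strength R_n/Ω = 1472 / 2 = 736 kN.

736 kN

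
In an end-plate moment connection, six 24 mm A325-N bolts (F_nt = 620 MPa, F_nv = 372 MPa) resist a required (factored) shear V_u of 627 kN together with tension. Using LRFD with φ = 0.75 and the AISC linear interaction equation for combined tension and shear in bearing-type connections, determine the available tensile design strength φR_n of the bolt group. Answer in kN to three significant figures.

A_b = π·24²/4 = 452.4 mm²; f_rv = 627 × 1000 / (6 × 452.4) = 231 MPa.
F'_nt = 1.3 F_nt − (F_nt / φF_nv) f_rv = 1.3·620 − (620/(0.75·372))·231 = 292.7 MPa, capped at F_nt → F'_nt = 292.7 MPa.
R_n = F'_nt · A_b · n = 292.7 × 452.4 × 6 / 1000 = 794.4 kN.
Design strength φR_n = 0.75 × 794.4 = 596 kN.

596 kN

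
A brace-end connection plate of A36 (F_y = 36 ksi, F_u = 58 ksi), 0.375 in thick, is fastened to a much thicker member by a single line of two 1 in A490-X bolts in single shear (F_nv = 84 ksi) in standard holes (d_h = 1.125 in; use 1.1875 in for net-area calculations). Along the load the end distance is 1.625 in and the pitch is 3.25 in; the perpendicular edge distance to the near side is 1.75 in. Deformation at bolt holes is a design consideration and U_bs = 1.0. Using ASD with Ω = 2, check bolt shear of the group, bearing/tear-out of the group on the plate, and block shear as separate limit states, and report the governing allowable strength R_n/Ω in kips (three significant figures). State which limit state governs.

Bolt shear: A_b = π·1²/4 = 0.7854 in²; R_n = 84 × 0.7854 × 2 × 1 = 131.9 kips → 131.9 / 2 = 66 kips.
Bearing: edge l_c = 1.062, r_n = 27.73 kips; interior l_c = 2.125, r_n = 52.2 kips; R_n = 27.73 + 1·52.2 = 79.93 kips → 40 kips.
Block shear: A_gv = 1.828, A_nv = 1.16, A_nt = 0.4336 in²; R_n = min(0.6F_uA_nv, 0.6F_yA_gv) + U_bs·F_u·A_nt = 64.64 kips → 32.3 kips.
Block shear governs: 32.3 kips.

32.3 kips (block shear governs)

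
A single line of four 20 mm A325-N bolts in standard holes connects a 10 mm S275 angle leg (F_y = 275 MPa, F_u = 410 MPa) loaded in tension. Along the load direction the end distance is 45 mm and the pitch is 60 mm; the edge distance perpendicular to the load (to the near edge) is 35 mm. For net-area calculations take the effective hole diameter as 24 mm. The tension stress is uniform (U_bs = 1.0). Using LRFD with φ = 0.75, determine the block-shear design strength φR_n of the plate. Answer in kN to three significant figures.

331 kN

Shear plane L_v = 45 + 3·60 = 225 mm; A_gv = 225 × 10 = 2250 mm².
A_nv = (225 − 3.5·24) × 10 = 1410 mm².
A_nt = (35 − 0.5·24) × 10 = 230 mm².
0.6 F_u A_nv = 346.9 kN; 0.6 F_y A_gv = 371.2 kN → shear rupture governs the shear term.
R_n = 346.9 + 1.0 × 410 × 230 / 1000 = 441.2 kN.
Design strength φR_n = 0.75 × 441.2 = 331 kN.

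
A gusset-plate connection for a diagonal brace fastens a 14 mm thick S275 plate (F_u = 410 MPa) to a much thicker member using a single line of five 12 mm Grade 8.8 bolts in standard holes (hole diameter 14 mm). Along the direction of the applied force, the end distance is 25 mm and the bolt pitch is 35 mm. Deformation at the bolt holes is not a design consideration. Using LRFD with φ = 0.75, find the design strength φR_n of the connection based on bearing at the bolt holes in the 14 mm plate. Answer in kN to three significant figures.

659 kN

Per bolt r_n = 1.5 l_c t F_u ≤ 3.0 d t F_u; upper limit = 3.0 × 12 × 14 × 410 / 1000 = 206.6 kN.
Edge bolt: l_c = 25 − 14/2 = 18 mm → 1.5 × 18 × 14 × 410 / 1000 = 155 → r_n = 155 kN.
Interior bolts: l_c = 35 − 14 = 21 mm → 1.5 × 21 × 14 × 410 / 1000 = 180.8 → r_n = 180.8 kN.
R_n = 1 × 155 + 4 × 180.8 = 878.2 kN.
Design strength φR_n = 0.75 × 878.2 = 659 kN.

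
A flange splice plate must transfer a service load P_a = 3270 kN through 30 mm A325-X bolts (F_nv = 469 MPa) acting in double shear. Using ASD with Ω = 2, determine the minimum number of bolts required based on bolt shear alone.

10 bolts

A_b = π·30²/4 = 706.9 mm².
Per-bolt allowable strength R_n/Ω = 469 × 706.9 × 2 / 1000 / 2 = 331.5 kN.
n ≥ 3270 / 331.5 = 9.864 → use 10 bolts.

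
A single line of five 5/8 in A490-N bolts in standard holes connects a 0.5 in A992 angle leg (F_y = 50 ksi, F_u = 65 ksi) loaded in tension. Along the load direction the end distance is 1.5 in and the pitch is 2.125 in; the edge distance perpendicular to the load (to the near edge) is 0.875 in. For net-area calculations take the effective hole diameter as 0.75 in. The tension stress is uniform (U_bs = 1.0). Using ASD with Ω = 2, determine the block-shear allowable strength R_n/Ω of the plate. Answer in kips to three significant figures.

Shear plane L_v = 1.5 + 4·2.125 = 10 in; A_gv = 10 × 0.5 = 5 in².
A_nv = (10 − 4.5·0.75) × 0.5 = 3.312 in².
A_nt = (0.875 − 0.5·0.75) × 0.5 = 0.25 in².
0.6 F_u A_nv = 129.2 kips; 0.6 F_y A_gv = 150 kips → shear rupture governs the shear term.
R_n = 129.2 + 1.0 × 65 × 0.25 = 145.4 kips.
Allowable strength R_n/Ω = 145.4 / 2 = 72.7 kips.

72.7 kips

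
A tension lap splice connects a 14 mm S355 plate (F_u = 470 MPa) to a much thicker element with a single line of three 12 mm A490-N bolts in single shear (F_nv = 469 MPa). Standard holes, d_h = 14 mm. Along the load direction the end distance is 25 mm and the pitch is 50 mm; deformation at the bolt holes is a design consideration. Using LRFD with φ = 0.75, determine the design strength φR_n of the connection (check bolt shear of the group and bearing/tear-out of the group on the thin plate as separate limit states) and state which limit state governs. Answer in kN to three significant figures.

Bolt shear: A_b = π·12²/4 = 113.1 mm²; R_n = 469 × 113.1 × 3 × 1 / 1000 = 159.1 kN → 0.75 × 159.1 = 119 kN.
Bearing (1.2 l_c t F_u ≤ 2.4 d t F_u): upper limit = 2.4·12·14·470 / 1000 = 189.5 kN.
  Edge l_c = 25 − 14/2 = 18 → r_n = 142.1 kN; interior l_c = 50 − 14 = 36 → r_n = 189.5 kN.
  R_n,bearing = 1·142.1 + 2·189.5 = 521.1 kN → 0.75 × 521.1 = 391 kN.
Bolt shear governs: 119 kN.

119 kN (bolt shear governs)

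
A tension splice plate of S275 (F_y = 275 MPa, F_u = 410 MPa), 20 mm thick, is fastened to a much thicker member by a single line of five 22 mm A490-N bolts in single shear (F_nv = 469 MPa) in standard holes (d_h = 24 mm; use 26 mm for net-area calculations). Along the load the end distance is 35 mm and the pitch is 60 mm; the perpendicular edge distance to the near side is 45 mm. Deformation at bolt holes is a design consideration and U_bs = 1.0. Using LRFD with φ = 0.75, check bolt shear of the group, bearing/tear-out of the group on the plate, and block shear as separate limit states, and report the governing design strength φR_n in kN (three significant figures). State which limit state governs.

669 kN (bolt shear governs)

Bolt shear: A_b = π·22²/4 = 380.1 mm²; R_n = 469 × 380.1 × 5 × 1 / 1000 = 891.4 kN → 0.75 × 891.4 = 669 kN.
Bearing: edge l_c = 23, r_n = 226.3 kN; interior l_c = 36, r_n = 354.2 kN; R_n = 226.3 + 4·354.2 = 1643 kN → 1230 kN.
Block shear: A_gv = 5500, A_nv = 3160, A_nt = 640 mm²; R_n = min(0.6F_uA_nv, 0.6F_yA_gv) + U_bs·F_u·A_nt = 1040 kN → 780 kN.
Bolt shear governs: 669 kN.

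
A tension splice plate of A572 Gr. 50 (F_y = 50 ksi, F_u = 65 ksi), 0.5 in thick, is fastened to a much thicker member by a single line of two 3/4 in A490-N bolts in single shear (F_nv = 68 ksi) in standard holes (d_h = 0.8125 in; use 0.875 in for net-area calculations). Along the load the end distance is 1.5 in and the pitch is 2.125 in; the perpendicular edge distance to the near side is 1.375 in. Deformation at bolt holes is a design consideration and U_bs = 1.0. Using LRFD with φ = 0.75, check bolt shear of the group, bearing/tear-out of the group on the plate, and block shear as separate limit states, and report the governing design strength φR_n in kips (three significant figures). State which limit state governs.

Bolt shear: A_b = π·0.75²/4 = 0.4418 in²; R_n = 68 × 0.4418 × 2 × 1 = 60.08 kips → 0.75 × 60.08 = 45.1 kips.
Bearing: edge l_c = 1.094, r_n = 42.66 kips; interior l_c = 1.312, r_n = 51.19 kips; R_n = 42.66 + 1·51.19 = 93.84 kips → 70.4 kips.
Block shear: A_gv = 1.812, A_nv = 1.156, A_nt = 0.4688 in²; R_n = min(0.6F_uA_nv, 0.6F_yA_gv) + U_bs·F_u·A_nt = 75.56 kips → 56.7 kips.
Bolt shear governs: 45.1 kips.

45.1 kips (bolt shear governs)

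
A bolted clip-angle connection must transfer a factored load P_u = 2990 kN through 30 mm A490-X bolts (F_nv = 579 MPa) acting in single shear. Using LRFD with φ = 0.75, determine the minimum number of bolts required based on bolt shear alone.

10 bolts

A_b = π·30²/4 = 706.9 mm².
Per-bolt design strength φR_n = 0.75 × 579 × 706.9 × 1 / 1000 = 307 kN.
n ≥ 2990 / 307 = 9.741 → use 10 bolts.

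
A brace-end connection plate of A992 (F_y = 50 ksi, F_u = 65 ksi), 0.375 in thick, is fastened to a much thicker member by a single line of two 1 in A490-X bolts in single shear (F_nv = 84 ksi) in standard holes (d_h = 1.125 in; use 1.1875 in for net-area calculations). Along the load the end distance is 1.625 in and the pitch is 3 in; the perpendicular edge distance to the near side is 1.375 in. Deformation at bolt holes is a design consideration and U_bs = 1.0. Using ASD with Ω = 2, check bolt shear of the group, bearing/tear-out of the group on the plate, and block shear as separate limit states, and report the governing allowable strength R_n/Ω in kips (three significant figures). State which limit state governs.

Bolt shear: A_b = π·1²/4 = 0.7854 in²; R_n = 84 × 0.7854 × 2 × 1 = 131.9 kips → 131.9 / 2 = 66 kips.
Bearing: edge l_c = 1.062, r_n = 31.08 kips; interior l_c = 1.875, r_n = 54.84 kips; R_n = 31.08 + 1·54.84 = 85.92 kips → 43 kips.
Block shear: A_gv = 1.734, A_nv = 1.066, A_nt = 0.293 in²; R_n = min(0.6F_uA_nv, 0.6F_yA_gv) + U_bs·F_u·A_nt = 60.63 kips → 30.3 kips.
Block shear governs: 30.3 kips.

30.3 kips (block shear governs)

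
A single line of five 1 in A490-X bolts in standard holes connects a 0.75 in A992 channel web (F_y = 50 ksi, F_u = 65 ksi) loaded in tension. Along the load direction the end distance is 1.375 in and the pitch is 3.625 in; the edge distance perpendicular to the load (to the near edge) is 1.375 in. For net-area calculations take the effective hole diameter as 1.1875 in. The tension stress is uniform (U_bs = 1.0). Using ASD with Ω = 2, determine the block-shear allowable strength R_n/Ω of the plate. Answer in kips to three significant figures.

Shear plane L_v = 1.375 + 4·3.625 = 15.88 in; A_gv = 15.88 × 0.75 = 11.91 in².
A_nv = (15.88 − 4.5·1.1875) × 0.75 = 7.898 in².
A_nt = (1.375 − 0.5·1.1875) × 0.75 = 0.5859 in².
0.6 F_u A_nv = 308 kips; 0.6 F_y A_gv = 357.2 kips → shear rupture governs the shear term.
R_n = 308 + 1.0 × 65 × 0.5859 = 346.1 kips.
Allowable strength R_n/Ω = 346.1 / 2 = 173 kips.

173 kips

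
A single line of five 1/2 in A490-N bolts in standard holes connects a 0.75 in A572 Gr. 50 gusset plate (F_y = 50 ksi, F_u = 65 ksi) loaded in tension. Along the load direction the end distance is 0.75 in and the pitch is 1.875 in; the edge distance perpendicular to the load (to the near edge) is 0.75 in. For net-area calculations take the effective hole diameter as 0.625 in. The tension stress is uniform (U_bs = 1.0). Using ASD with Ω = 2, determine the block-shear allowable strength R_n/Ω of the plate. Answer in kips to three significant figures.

Shear plane L_v = 0.75 + 4·1.875 = 8.25 in; A_gv = 8.25 × 0.75 = 6.188 in².
A_nv = (8.25 − 4.5·0.625) × 0.75 = 4.078 in².
A_nt = (0.75 − 0.5·0.625) × 0.75 = 0.3281 in².
0.6 F_u A_nv = 159 kips; 0.6 F_y A_gv = 185.6 kips → shear rupture governs the shear term.
R_n = 159 + 1.0 × 65 × 0.3281 = 180.4 kips.
Allowable strength R_n/Ω = 180.4 / 2 = 90.2 kips.

90.2 kips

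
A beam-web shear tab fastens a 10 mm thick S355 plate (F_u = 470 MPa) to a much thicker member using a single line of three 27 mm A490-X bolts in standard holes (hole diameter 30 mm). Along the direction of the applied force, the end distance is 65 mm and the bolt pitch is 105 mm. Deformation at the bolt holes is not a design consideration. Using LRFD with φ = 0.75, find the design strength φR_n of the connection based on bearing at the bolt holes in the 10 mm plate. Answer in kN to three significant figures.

835 kN

Per bolt r_n = 1.5 l_c t F_u ≤ 3.0 d t F_u; upper limit = 3.0 × 27 × 10 × 470 / 1000 = 380.7 kN.
Edge bolt: l_c = 65 − 30/2 = 50 mm → 1.5 × 50 × 10 × 470 / 1000 = 352.5 → r_n = 352.5 kN.
Interior bolts: l_c = 105 − 30 = 75 mm → 1.5 × 75 × 10 × 470 / 1000 = 528.8 → r_n = 380.7 kN.
R_n = 1 × 352.5 + 2 × 380.7 = 1114 kN.
Design strength φR_n = 0.75 × 1114 = 835 kN.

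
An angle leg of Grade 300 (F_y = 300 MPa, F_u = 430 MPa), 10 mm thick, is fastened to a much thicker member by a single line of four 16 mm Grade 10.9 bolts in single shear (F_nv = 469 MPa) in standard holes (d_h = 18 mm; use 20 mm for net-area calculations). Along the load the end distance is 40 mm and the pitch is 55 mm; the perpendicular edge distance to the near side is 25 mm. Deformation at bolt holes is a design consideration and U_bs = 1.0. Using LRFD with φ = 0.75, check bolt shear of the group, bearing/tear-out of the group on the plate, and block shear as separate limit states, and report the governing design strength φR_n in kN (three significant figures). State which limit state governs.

283 kN (bolt shear governs)

Bolt shear: A_b = π·16²/4 = 201.1 mm²; R_n = 469 × 201.1 × 4 × 1 / 1000 = 377.2 kN → 0.75 × 377.2 = 283 kN.
Bearing: edge l_c = 31, r_n = 160 kN; interior l_c = 37, r_n = 165.1 kN; R_n = 160 + 3·165.1 = 655.3 kN → 491 kN.
Block shear: A_gv = 2050, A_nv = 1350, A_nt = 150 mm²; R_n = min(0.6F_uA_nv, 0.6F_yA_gv) + U_bs·F_u·A_nt = 412.8 kN → 310 kN.
Bolt shear governs: 283 kN.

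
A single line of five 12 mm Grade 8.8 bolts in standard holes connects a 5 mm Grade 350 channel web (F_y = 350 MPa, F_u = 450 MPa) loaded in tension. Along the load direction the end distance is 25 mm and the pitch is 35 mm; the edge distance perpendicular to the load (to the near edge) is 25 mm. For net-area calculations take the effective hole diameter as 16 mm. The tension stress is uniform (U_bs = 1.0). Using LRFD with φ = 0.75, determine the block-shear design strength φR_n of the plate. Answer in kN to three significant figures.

123 kN

Shear plane L_v = 25 + 4·35 = 165 mm; A_gv = 165 × 5 = 825 mm².
A_nv = (165 − 4.5·16) × 5 = 465 mm².
A_nt = (25 − 0.5·16) × 5 = 85 mm².
0.6 F_u A_nv = 125.5 kN; 0.6 F_y A_gv = 173.2 kN → shear rupture governs the shear term.
R_n = 125.5 + 1.0 × 450 × 85 / 1000 = 163.8 kN.
Design strength φR_n = 0.75 × 163.8 = 123 kN.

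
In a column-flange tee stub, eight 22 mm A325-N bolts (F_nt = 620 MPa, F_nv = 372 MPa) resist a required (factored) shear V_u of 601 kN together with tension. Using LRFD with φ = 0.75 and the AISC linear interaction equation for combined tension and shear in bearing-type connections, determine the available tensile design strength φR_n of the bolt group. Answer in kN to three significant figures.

837 kN

A_b = π·22²/4 = 380.1 mm²; f_rv = 601 × 1000 / (8 × 380.1) = 197.6 MPa.
F'_nt = 1.3 F_nt − (F_nt / φF_nv) f_rv = 1.3·620 − (620/(0.75·372))·197.6 = 366.8 MPa, capped at F_nt → F'_nt = 366.8 MPa.
R_n = F'_nt · A_b · n = 366.8 × 380.1 × 8 / 1000 = 1116 kN.
Design strength φR_n = 0.75 × 1116 = 837 kN.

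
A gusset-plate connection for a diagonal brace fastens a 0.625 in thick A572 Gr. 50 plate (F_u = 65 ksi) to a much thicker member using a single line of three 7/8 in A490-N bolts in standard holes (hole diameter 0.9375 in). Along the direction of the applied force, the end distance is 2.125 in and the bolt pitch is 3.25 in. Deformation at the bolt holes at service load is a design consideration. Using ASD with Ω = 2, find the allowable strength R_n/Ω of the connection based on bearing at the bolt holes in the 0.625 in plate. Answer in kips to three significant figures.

Per bolt r_n = 1.2 l_c t F_u ≤ 2.4 d t F_u; upper limit = 2.4 × 0.875 × 0.625 × 65 = 85.31 kips.
Edge bolt: l_c = 2.125 − 0.9375/2 = 1.656 in → 1.2 × 1.656 × 0.625 × 65 = 80.74 → r_n = 80.74 kips.
Interior bolts: l_c = 3.25 − 0.9375 = 2.312 in → 1.2 × 2.312 × 0.625 × 65 = 112.7 → r_n = 85.31 kips.
R_n = 1 × 80.74 + 2 × 85.31 = 251.4 kips.
Allowable strength R_n/Ω = 251.4 / 2 = 126 kips.

126 kips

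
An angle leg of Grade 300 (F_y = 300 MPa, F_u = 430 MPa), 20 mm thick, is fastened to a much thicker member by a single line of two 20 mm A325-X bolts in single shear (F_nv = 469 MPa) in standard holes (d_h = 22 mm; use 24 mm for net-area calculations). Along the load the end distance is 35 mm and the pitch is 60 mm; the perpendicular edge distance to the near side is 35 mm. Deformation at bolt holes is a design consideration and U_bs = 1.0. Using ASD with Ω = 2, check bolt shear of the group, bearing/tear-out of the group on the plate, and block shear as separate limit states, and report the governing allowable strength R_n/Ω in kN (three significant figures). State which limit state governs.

Bolt shear: A_b = π·20²/4 = 314.2 mm²; R_n = 469 × 314.2 × 2 × 1 / 1000 = 294.7 kN → 294.7 / 2 = 147 kN.
Bearing: edge l_c = 24, r_n = 247.7 kN; interior l_c = 38, r_n = 392.2 kN; R_n = 247.7 + 1·392.2 = 639.8 kN → 320 kN.
Block shear: A_gv = 1900, A_nv = 1180, A_nt = 460 mm²; R_n = min(0.6F_uA_nv, 0.6F_yA_gv) + U_bs·F_u·A_nt = 502.2 kN → 251 kN.
Bolt shear governs: 147 kN.

147 kN (bolt shear governs)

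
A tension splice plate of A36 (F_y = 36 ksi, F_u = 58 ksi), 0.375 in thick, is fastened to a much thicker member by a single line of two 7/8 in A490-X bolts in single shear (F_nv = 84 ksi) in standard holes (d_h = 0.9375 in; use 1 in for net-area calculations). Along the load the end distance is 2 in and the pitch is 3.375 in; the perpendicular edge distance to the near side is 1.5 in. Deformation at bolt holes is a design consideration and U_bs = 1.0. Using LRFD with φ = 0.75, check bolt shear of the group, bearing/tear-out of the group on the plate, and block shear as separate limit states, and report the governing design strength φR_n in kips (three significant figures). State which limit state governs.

Bolt shear: A_b = π·0.875²/4 = 0.6013 in²; R_n = 84 × 0.6013 × 2 × 1 = 101 kips → 0.75 × 101 = 75.8 kips.
Bearing: edge l_c = 1.531, r_n = 39.97 kips; interior l_c = 2.438, r_n = 45.68 kips; R_n = 39.97 + 1·45.68 = 85.64 kips → 64.2 kips.
Block shear: A_gv = 2.016, A_nv = 1.453, A_nt = 0.375 in²; R_n = min(0.6F_uA_nv, 0.6F_yA_gv) + U_bs·F_u·A_nt = 65.29 kips → 49 kips.
Block shear governs: 49 kips.

49 kips (block shear governs)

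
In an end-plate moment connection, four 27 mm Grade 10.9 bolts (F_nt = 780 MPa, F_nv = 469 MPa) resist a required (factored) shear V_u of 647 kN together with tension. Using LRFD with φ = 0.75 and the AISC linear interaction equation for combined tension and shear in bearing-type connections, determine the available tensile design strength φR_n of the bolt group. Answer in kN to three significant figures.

666 kN

A_b = π·27²/4 = 572.6 mm²; f_rv = 647 × 1000 / (4 × 572.6) = 282.5 MPa.
F'_nt = 1.3 F_nt − (F_nt / φF_nv) f_rv = 1.3·780 − (780/(0.75·469))·282.5 = 387.5 MPa, capped at F_nt → F'_nt = 387.5 MPa.
R_n = F'_nt · A_b · n = 387.5 × 572.6 × 4 / 1000 = 887.6 kN.
Design strength φR_n = 0.75 × 887.6 = 666 kN.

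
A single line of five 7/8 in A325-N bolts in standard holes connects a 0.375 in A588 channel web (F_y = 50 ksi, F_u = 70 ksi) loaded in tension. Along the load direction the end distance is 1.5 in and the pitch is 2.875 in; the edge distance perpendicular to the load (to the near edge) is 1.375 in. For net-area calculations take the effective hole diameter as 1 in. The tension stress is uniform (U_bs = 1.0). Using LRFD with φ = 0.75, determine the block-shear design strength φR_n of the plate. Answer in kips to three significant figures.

118 kips

Shear plane L_v = 1.5 + 4·2.875 = 13 in; A_gv = 13 × 0.375 = 4.875 in².
A_nv = (13 − 4.5·1) × 0.375 = 3.188 in².
A_nt = (1.375 − 0.5·1) × 0.375 = 0.3281 in².
0.6 F_u A_nv = 133.9 kips; 0.6 F_y A_gv = 146.2 kips → shear rupture governs the shear term.
R_n = 133.9 + 1.0 × 70 × 0.3281 = 156.8 kips.
Design strength φR_n = 0.75 × 156.8 = 118 kips.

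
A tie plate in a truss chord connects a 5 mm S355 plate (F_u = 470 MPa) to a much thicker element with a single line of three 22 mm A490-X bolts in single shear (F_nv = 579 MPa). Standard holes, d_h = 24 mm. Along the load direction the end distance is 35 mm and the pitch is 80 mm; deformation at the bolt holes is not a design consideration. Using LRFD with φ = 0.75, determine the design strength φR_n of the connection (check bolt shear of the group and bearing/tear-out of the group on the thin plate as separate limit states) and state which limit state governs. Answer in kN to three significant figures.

293 kN (bearing governs)

Bolt shear: A_b = π·22²/4 = 380.1 mm²; R_n = 579 × 380.1 × 3 × 1 / 1000 = 660.3 kN → 0.75 × 660.3 = 495 kN.
Bearing (1.5 l_c t F_u ≤ 3.0 d t F_u): upper limit = 3.0·22·5·470 / 1000 = 155.1 kN.
  Edge l_c = 35 − 24/2 = 23 → r_n = 81.08 kN; interior l_c = 80 − 24 = 56 → r_n = 155.1 kN.
  R_n,bearing = 1·81.08 + 2·155.1 = 391.3 kN → 0.75 × 391.3 = 293 kN.
Bearing governs: 293 kN.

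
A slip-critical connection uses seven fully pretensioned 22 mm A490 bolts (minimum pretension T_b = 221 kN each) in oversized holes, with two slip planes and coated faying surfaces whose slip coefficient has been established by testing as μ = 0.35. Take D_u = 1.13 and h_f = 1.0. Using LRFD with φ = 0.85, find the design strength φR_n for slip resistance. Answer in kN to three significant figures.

R_n = μ · D_u · h_f · T_b · n_s · n_b = 0.35 × 1.13 × 1.0 × 221 × 2 × 7 = 1224 kN.
Design strength φR_n = 0.85 × 1224 = 1040 kN.

1040 kN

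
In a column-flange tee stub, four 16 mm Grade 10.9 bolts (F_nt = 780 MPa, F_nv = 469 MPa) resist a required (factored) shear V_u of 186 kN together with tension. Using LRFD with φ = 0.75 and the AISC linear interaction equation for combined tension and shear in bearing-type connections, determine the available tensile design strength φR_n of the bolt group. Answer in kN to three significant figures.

302 kN

A_b = π·16²/4 = 201.1 mm²; f_rv = 186 × 1000 / (4 × 201.1) = 231.3 MPa.
F'_nt = 1.3 F_nt − (F_nt / φF_nv) f_rv = 1.3·780 − (780/(0.75·469))·231.3 = 501.2 MPa, capped at F_nt → F'_nt = 501.2 MPa.
R_n = F'_nt · A_b · n = 501.2 × 201.1 × 4 / 1000 = 403.1 kN.
Design strength φR_n = 0.75 × 403.1 = 302 kN.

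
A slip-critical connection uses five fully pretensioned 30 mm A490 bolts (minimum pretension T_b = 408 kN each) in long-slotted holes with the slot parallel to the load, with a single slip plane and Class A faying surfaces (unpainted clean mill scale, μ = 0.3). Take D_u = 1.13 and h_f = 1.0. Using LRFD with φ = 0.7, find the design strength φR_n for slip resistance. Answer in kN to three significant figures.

484 kN

R_n = μ · D_u · h_f · T_b · n_s · n_b = 0.3 × 1.13 × 1.0 × 408 × 1 × 5 = 691.6 kN.
Design strength φR_n = 0.7 × 691.6 = 484 kN.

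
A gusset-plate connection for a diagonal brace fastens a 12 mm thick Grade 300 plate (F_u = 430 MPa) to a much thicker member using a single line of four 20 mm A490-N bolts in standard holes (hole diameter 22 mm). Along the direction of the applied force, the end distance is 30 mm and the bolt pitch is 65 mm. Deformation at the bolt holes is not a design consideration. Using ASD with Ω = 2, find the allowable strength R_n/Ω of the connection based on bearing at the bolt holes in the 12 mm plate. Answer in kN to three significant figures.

Per bolt r_n = 1.5 l_c t F_u ≤ 3.0 d t F_u; upper limit = 3.0 × 20 × 12 × 430 / 1000 = 309.6 kN.
Edge bolt: l_c = 30 − 22/2 = 19 mm → 1.5 × 19 × 12 × 430 / 1000 = 147.1 → r_n = 147.1 kN.
Interior bolts: l_c = 65 − 22 = 43 mm → 1.5 × 43 × 12 × 430 / 1000 = 332.8 → r_n = 309.6 kN.
R_n = 1 × 147.1 + 3 × 309.6 = 1076 kN.
Allowable strength R_n/Ω = 1076 / 2 = 538 kN.

538 kN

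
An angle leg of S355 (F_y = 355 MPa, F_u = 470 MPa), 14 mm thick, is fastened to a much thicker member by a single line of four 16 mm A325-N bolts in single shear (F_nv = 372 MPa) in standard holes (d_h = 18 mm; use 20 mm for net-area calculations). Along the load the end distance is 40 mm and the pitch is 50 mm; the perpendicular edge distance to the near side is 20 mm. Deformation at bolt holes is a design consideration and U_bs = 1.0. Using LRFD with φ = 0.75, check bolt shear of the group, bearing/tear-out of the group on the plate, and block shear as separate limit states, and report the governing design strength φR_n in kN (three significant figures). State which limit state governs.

Bolt shear: A_b = π·16²/4 = 201.1 mm²; R_n = 372 × 201.1 × 4 × 1 / 1000 = 299.2 kN → 0.75 × 299.2 = 224 kN.
Bearing: edge l_c = 31, r_n = 244.8 kN; interior l_c = 32, r_n = 252.7 kN; R_n = 244.8 + 3·252.7 = 1003 kN → 752 kN.
Block shear: A_gv = 2660, A_nv = 1680, A_nt = 140 mm²; R_n = min(0.6F_uA_nv, 0.6F_yA_gv) + U_bs·F_u·A_nt = 539.6 kN → 405 kN.
Bolt shear governs: 224 kN.

224 kN (bolt shear governs)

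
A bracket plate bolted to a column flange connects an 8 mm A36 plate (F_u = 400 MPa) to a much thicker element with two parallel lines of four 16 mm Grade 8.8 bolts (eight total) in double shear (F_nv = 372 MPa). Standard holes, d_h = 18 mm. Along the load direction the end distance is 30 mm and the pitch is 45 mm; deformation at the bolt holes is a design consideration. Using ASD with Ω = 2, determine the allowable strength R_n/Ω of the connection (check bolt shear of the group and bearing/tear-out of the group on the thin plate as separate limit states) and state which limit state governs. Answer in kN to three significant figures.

Bolt shear: A_b = π·16²/4 = 201.1 mm²; R_n = 372 × 201.1 × 8 × 2 / 1000 = 1197 kN → 1197 / 2 = 598 kN.
Bearing (1.2 l_c t F_u ≤ 2.4 d t F_u): upper limit = 2.4·16·8·400 / 1000 = 122.9 kN.
  Edge l_c = 30 − 18/2 = 21 → r_n = 80.64 kN; interior l_c = 45 − 18 = 27 → r_n = 103.7 kN.
  R_n,bearing = 2·80.64 + 6·103.7 = 783.4 kN → 783.4 / 2 = 392 kN.
Bearing governs: 392 kN.

392 kN (bearing governs)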